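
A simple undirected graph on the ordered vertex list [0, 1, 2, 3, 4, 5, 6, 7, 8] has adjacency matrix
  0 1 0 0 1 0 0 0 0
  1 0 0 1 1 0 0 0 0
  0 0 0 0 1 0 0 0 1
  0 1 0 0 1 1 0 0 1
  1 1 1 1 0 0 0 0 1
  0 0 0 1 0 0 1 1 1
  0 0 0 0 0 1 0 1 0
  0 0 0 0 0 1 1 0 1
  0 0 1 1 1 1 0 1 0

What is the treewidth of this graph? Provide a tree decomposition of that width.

The largest bag has 3 vertices, giving width 2; this decomposition certifies tw(G) ≤ 2. On the other hand G contains the 3-clique {2, 4, 8}. A clique must lie in a single bag of any decomposition, so no decomposition can have width below 2. Combining the bounds, tw(G) = 2.

Treewidth 2.
Bags: B1 = {3, 5, 8}  B2 = {3, 4, 8}  B3 = {1, 3, 4}  B4 = {0, 1, 4}  B5 = {5, 7, 8}  B6 = {2, 4, 8}  B7 = {5, 6, 7}
Tree: B1–B2, B2–B3, B3–B4, B1–B5, B2–B6, B5–B7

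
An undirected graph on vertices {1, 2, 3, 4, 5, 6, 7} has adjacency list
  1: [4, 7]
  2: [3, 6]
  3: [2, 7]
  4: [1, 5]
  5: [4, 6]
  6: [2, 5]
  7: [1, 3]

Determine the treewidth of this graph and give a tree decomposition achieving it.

Every bag has size at most 3, so the width is 3 − 1 = 2 and tw(G) ≤ 2. For the lower bound, G contains the cycle 5–4–1–7–3–2–6–5, so G is not a forest; only forests have treewidth ≤ 1, hence tw(G) ≥ 2. Hence tw(G) = 2 exactly.

Treewidth 2.
Bags: B1 = {1, 4, 5}  B2 = {1, 5, 7}  B3 = {3, 5, 7}  B4 = {2, 3, 5}  B5 = {2, 5, 6}
Tree: B1–B2, B2–B3, B3–B4, B4–B5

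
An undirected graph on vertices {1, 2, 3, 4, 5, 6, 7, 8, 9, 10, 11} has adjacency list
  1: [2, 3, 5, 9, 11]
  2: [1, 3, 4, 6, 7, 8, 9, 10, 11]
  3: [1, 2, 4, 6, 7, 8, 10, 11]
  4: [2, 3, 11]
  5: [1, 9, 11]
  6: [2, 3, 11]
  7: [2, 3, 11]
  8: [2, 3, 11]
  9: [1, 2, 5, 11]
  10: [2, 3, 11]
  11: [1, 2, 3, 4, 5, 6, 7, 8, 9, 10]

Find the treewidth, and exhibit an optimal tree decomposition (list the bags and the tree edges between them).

Every bag has size at most 4, so the width is 4 − 1 = 3 and tw(G) ≤ 3. Conversely, {1, 2, 9, 11} is a clique of size 4, and the vertices of any clique must share a bag in every tree decomposition; so some bag has ≥ 4 vertices and tw(G) ≥ 3. Therefore the treewidth is 3.

Treewidth 3.
One optimal decomposition is:
Bags: B1 = {1, 2, 9, 11}  B2 = {1, 2, 3, 11}  B3 = {1, 5, 9, 11}  B4 = {2, 3, 7, 11}  B5 = {2, 3, 8, 11}  B6 = {2, 3, 10, 11}  B7 = {2, 3, 6, 11}  B8 = {2, 3, 4, 11}
Tree: B1–B2, B1–B3, B2–B4, B4–B5, B4–B6, B2–B7, B2–B8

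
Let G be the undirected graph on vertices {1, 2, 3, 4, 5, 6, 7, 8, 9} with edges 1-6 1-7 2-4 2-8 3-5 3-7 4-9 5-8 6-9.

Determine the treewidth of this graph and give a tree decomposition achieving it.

Treewidth 2.
One optimal decomposition is:
Bags: B1 = {1, 3, 7}  B2 = {1, 3, 6}  B3 = {3, 6, 9}  B4 = {3, 4, 9}  B5 = {2, 3, 4}  B6 = {2, 3, 8}  B7 = {3, 5, 8}
Tree: B1–B2, B2–B3, B3–B4, B4–B5, B5–B6, B6–B7

Each bag holds 3 vertices, so the decomposition has width 2, which upper-bounds the treewidth. The edges 3–7–1–6–9–4–2–8–5–3 form a cycle, so G is not a tree and its treewidth is at least 2. The upper and lower bounds meet at 2, so that is the treewidth.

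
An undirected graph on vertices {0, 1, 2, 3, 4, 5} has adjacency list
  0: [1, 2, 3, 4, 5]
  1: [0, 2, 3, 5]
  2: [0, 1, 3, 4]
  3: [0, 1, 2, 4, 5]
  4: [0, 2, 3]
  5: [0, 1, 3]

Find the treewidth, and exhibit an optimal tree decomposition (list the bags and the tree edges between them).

Treewidth 3.
One optimal decomposition is:
Bags: B1 = {0, 1, 2, 3}  B2 = {0, 1, 3, 5}  B3 = {0, 2, 3, 4}
Tree: B1–B2, B1–B3

Each bag holds 4 vertices, so the decomposition has width 3, which upper-bounds the treewidth. For the lower bound, the 4 vertices {0, 1, 2, 3} are pairwise adjacent, and any tree decomposition puts a clique entirely inside one bag — forcing width ≥ 3. Therefore the treewidth is 3.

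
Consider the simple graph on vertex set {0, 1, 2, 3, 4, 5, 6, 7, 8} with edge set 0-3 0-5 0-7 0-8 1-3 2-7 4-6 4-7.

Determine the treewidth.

A width-1 tree decomposition is:
Bags: B1 = {0, 7}  B2 = {4, 7}  B3 = {0, 3}  B4 = {4, 6}  B5 = {0, 5}  B6 = {0, 8}  B7 = {1, 3}  B8 = {2, 7}
Tree: B1–B2, B1–B3, B2–B4, B1–B5, B1–B6, B3–B7, B2–B8
Each bag holds 2 vertices, so the decomposition has width 1, which upper-bounds the treewidth. G has an edge, so its treewidth is at least 1. Hence tw(G) = 1 exactly.

1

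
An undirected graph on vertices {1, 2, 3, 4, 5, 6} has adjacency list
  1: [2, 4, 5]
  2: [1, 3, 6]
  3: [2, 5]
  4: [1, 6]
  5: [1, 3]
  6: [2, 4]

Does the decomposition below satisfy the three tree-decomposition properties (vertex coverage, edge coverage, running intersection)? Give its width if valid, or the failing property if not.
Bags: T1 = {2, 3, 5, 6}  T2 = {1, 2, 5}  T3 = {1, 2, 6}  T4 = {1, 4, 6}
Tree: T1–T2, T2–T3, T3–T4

A tree decomposition must satisfy three properties: every vertex lies in some bag; for every edge, both endpoints lie together in some bag; and for every vertex, the bags containing it form a connected subtree. Here bags containing vertex 6 are not connected in the tree, so the decomposition is invalid.

No — bags containing vertex 6 are not connected in the tree.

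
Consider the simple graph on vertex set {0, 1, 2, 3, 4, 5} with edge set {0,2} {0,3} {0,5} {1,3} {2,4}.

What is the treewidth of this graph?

1

A width-1 tree decomposition is:
Bags: B1 = {0, 3}  B2 = {0, 2}  B3 = {1, 3}  B4 = {2, 4}  B5 = {0, 5}
Tree: B1–B2, B1–B3, B2–B4, B1–B5
Every bag has size at most 2, so the width is 2 − 1 = 1 and tw(G) ≤ 1. Any graph with an edge has treewidth ≥ 1, and G has the edge 3–0. Therefore the treewidth is 1.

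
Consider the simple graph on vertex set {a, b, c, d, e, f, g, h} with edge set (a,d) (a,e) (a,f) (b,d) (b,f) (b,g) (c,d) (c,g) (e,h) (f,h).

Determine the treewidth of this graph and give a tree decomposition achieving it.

Treewidth 2.
Bags: B1 = {c, d, g}  B2 = {b, d, g}  B3 = {a, b, d}  B4 = {a, b, f}  B5 = {a, e, f}  B6 = {e, f, h}
Tree: B1–B2, B2–B3, B3–B4, B4–B5, B5–B6

Each bag holds 3 vertices, so the decomposition has width 2, which upper-bounds the treewidth. Since c–g–b–d–c is a cycle in G, G is not acyclic. Forests are exactly the graphs of treewidth ≤ 1, so tw(G) ≥ 2. Combining the bounds, tw(G) = 2.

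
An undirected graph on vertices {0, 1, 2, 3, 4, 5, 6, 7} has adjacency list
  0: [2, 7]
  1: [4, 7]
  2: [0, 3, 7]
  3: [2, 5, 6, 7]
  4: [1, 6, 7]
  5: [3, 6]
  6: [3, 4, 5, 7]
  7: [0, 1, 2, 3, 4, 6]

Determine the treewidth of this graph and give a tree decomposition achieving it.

Treewidth 2.
One optimal decomposition is:
Bags: B1 = {4, 6, 7}  B2 = {3, 6, 7}  B3 = {1, 4, 7}  B4 = {2, 3, 7}  B5 = {3, 5, 6}  B6 = {0, 2, 7}
Tree: B1–B2, B1–B3, B2–B4, B2–B5, B4–B6

The largest bag has 3 vertices, giving width 2; this decomposition certifies tw(G) ≤ 2. For the lower bound, the 3 vertices {3, 5, 6} are pairwise adjacent, and any tree decomposition puts a clique entirely inside one bag — forcing width ≥ 2. Combining the bounds, tw(G) = 2.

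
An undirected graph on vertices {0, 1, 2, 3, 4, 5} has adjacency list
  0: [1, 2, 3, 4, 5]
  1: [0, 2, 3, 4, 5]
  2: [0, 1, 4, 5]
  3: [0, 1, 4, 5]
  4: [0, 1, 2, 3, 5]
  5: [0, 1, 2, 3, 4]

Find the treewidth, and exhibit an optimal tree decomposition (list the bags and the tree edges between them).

The largest bag has 5 vertices, giving width 4; this decomposition certifies tw(G) ≤ 4. For the lower bound, the 5 vertices {0, 1, 2, 4, 5} are pairwise adjacent, and any tree decomposition puts a clique entirely inside one bag — forcing width ≥ 4. Combining the bounds, tw(G) = 4.

Treewidth 4.
One optimal decomposition is:
Bags: B1 = {0, 1, 3, 4, 5}  B2 = {0, 1, 2, 4, 5}
Tree: B1–B2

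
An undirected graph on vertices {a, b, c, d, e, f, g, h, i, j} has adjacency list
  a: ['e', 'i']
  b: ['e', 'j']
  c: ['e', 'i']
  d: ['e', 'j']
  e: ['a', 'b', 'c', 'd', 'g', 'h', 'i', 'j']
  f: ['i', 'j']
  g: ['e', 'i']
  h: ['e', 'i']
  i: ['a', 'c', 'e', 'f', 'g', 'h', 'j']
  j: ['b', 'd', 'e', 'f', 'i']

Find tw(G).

2

A width-2 tree decomposition is:
Bags: B1 = {e, g, i}  B2 = {e, h, i}  B3 = {e, i, j}  B4 = {c, e, i}  B5 = {b, e, j}  B6 = {f, i, j}  B7 = {d, e, j}  B8 = {a, e, i}
Tree: B1–B2, B2–B3, B3–B4, B3–B5, B3–B6, B5–B7, B4–B8
Every bag has size at most 3, so the width is 3 − 1 = 2 and tw(G) ≤ 2. On the other hand G contains the 3-clique {d, e, j}. A clique must lie in a single bag of any decomposition, so no decomposition can have width below 2. Combining the bounds, tw(G) = 2.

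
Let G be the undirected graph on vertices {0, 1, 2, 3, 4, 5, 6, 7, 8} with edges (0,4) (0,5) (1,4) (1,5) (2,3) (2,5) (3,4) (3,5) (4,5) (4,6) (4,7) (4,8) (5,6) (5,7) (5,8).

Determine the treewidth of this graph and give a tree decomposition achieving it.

Every bag has size at most 3, so the width is 3 − 1 = 2 and tw(G) ≤ 2. On the other hand G contains the 3-clique {2, 3, 5}. A clique must lie in a single bag of any decomposition, so no decomposition can have width below 2. The upper and lower bounds meet at 2, so that is the treewidth.

Treewidth 2.
One optimal decomposition is:
Bags: B1 = {3, 4, 5}  B2 = {1, 4, 5}  B3 = {0, 4, 5}  B4 = {4, 5, 7}  B5 = {2, 3, 5}  B6 = {4, 5, 6}  B7 = {4, 5, 8}
Tree: B1–B2, B2–B3, B1–B4, B1–B5, B4–B6, B6–B7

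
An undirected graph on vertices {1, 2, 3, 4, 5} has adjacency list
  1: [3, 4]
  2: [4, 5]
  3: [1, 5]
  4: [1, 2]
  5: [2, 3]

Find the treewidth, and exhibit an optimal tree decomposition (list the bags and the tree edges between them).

Treewidth 2.
One optimal decomposition is:
Bags: B1 = {1, 3, 5}  B2 = {1, 2, 5}  B3 = {1, 2, 4}
Tree: B1–B2, B2–B3

Every bag has size at most 3, so the width is 3 − 1 = 2 and tw(G) ≤ 2. Since 1–3–5–2–4–1 is a cycle in G, G is not acyclic. Forests are exactly the graphs of treewidth ≤ 1, so tw(G) ≥ 2. The upper and lower bounds meet at 2, so that is the treewidth.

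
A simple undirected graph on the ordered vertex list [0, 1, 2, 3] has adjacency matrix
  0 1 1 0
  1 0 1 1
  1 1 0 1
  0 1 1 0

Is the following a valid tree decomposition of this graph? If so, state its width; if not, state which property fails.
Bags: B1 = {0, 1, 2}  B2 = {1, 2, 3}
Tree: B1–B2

Every vertex of G appears in some bag (union = {0, 1, 2, 3}); every edge is covered by a bag; and for each vertex v the set of bags containing v is connected in the bag tree. The decomposition is therefore valid. The largest bag has 3 vertices, so the width is 2.

Yes; width 2.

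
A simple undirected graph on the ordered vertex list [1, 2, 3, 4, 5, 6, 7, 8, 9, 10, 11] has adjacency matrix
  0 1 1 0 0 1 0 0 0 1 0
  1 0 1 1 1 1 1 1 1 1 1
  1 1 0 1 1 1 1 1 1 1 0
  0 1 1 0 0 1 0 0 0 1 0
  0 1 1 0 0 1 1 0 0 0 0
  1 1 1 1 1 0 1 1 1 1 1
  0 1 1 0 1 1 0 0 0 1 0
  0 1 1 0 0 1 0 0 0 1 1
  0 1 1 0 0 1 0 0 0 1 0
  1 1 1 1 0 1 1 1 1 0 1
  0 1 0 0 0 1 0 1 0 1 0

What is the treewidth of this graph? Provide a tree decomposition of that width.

Treewidth 4.
One such decomposition:
Bags: B1 = {2, 3, 6, 8, 10}  B2 = {2, 6, 8, 10, 11}  B3 = {2, 3, 6, 9, 10}  B4 = {2, 3, 6, 7, 10}  B5 = {2, 3, 4, 6, 10}  B6 = {1, 2, 3, 6, 10}  B7 = {2, 3, 5, 6, 7}
Tree: B1–B2, B1–B3, B1–B4, B1–B5, B1–B6, B4–B7

Each bag holds 5 vertices, so the decomposition has width 4, which upper-bounds the treewidth. On the other hand G contains the 5-clique {2, 6, 8, 10, 11}. A clique must lie in a single bag of any decomposition, so no decomposition can have width below 4. The upper and lower bounds meet at 4, so that is the treewidth.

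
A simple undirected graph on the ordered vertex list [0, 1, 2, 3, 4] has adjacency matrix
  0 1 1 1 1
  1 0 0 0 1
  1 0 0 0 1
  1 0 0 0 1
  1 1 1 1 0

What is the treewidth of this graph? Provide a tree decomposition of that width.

Treewidth 2.
One such decomposition:
Bags: B1 = {0, 1, 4}  B2 = {0, 2, 4}  B3 = {0, 3, 4}
Tree: B1–B2, B2–B3

The largest bag has 3 vertices, giving width 2; this decomposition certifies tw(G) ≤ 2. Conversely, {0, 1, 4} is a clique of size 3, and the vertices of any clique must share a bag in every tree decomposition; so some bag has ≥ 3 vertices and tw(G) ≥ 2. The upper and lower bounds meet at 2, so that is the treewidth.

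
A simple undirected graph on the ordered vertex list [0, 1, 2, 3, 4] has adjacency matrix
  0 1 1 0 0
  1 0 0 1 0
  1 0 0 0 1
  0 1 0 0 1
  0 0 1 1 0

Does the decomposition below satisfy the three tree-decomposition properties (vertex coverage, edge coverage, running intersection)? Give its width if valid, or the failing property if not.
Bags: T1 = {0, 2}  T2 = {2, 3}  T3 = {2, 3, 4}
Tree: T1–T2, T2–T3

A tree decomposition must satisfy three properties: every vertex lies in some bag; for every edge, both endpoints lie together in some bag; and for every vertex, the bags containing it form a connected subtree. Here vertex 1 appears in no bag, so the decomposition is invalid.

No — vertex 1 appears in no bag.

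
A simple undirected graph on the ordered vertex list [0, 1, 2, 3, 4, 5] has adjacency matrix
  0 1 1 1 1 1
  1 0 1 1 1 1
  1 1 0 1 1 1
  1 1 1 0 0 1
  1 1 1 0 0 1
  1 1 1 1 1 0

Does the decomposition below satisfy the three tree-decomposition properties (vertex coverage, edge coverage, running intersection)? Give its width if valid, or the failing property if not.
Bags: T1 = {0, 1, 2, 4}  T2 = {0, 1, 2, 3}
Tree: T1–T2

A tree decomposition must satisfy three properties: every vertex lies in some bag; for every edge, both endpoints lie together in some bag; and for every vertex, the bags containing it form a connected subtree. Here vertex 5 appears in no bag, so the decomposition is invalid.

No — vertex 5 appears in no bag.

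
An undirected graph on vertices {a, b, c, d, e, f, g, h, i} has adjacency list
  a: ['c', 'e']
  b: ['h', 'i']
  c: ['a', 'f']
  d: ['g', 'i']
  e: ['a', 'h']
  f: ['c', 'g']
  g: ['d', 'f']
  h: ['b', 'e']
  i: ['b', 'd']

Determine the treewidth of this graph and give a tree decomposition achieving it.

Treewidth 2.
Bags: B1 = {a, c, e}  B2 = {c, e, h}  B3 = {b, c, h}  B4 = {b, c, i}  B5 = {c, d, i}  B6 = {c, d, g}  B7 = {c, f, g}
Tree: B1–B2, B2–B3, B3–B4, B4–B5, B5–B6, B6–B7

Every bag has size at most 3, so the width is 3 − 1 = 2 and tw(G) ≤ 2. The edges c–a–e–h–b–i–d–g–f–c form a cycle, so G is not a tree and its treewidth is at least 2. Hence tw(G) = 2 exactly.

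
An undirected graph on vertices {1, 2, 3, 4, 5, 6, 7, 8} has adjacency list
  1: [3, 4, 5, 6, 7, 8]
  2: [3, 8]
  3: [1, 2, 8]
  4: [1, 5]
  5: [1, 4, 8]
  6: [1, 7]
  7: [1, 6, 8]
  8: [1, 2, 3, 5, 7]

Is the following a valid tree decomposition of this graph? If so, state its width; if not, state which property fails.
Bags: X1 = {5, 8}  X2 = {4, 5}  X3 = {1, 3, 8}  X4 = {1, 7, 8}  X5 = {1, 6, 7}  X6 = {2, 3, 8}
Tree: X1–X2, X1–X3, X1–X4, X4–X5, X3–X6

No — edge (1,5) lies in no bag.

A tree decomposition must satisfy three properties: every vertex lies in some bag; for every edge, both endpoints lie together in some bag; and for every vertex, the bags containing it form a connected subtree. Here edge (1,5) lies in no bag, so the decomposition is invalid.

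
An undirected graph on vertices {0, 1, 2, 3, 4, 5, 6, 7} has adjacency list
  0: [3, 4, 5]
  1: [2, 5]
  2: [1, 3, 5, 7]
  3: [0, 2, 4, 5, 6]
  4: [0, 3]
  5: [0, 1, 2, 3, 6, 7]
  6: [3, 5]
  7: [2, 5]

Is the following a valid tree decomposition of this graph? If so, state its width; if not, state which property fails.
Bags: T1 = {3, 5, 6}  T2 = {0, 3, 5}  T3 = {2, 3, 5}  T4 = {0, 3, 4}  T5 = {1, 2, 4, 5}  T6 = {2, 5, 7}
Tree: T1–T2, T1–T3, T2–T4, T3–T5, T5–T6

A tree decomposition must satisfy three properties: every vertex lies in some bag; for every edge, both endpoints lie together in some bag; and for every vertex, the bags containing it form a connected subtree. Here bags containing vertex 4 are not connected in the tree, so the decomposition is invalid.

No — bags containing vertex 4 are not connected in the tree.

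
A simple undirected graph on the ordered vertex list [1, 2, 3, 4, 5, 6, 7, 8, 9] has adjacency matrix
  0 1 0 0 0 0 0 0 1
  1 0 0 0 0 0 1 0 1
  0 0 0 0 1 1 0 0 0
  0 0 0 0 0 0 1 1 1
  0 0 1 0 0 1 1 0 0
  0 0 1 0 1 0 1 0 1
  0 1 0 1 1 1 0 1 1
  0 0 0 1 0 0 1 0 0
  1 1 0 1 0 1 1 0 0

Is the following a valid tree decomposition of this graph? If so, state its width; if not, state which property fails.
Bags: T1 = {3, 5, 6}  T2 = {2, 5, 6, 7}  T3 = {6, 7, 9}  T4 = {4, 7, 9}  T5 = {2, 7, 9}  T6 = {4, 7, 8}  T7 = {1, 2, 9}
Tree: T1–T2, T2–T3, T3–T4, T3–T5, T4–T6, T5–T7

No — bags containing vertex 2 are not connected in the tree.

A tree decomposition must satisfy three properties: every vertex lies in some bag; for every edge, both endpoints lie together in some bag; and for every vertex, the bags containing it form a connected subtree. Here bags containing vertex 2 are not connected in the tree, so the decomposition is invalid.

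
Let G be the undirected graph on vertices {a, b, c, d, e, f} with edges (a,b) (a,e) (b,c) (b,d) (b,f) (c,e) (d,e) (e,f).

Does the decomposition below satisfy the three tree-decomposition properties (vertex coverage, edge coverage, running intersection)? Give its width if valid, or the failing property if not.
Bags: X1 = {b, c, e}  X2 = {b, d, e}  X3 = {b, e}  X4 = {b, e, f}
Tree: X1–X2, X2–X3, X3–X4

A tree decomposition must satisfy three properties: every vertex lies in some bag; for every edge, both endpoints lie together in some bag; and for every vertex, the bags containing it form a connected subtree. Here vertex a appears in no bag, so the decomposition is invalid.

No — vertex a appears in no bag.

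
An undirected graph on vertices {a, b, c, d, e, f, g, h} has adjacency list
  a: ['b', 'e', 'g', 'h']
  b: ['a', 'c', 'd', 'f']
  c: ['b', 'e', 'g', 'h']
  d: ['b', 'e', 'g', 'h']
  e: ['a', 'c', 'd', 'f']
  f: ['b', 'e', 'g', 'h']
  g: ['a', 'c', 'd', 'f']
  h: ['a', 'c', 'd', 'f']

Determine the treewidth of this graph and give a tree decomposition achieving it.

Treewidth 4.
One such decomposition:
Bags: B1 = {a, b, c, d, f}  B2 = {a, c, d, f, h}  B3 = {a, c, d, f, g}  B4 = {a, c, d, e, f}
Tree: B1–B2, B2–B3, B3–B4

The largest bag has 5 vertices, giving width 4; this decomposition certifies tw(G) ≤ 4. For the lower bound: the 5 vertex sets {a,b}, {c,h}, {f,g}, {d}, {e} are disjoint, each induces a connected subgraph, and every pair is joined by at least one edge of G. Contracting each set to a single vertex therefore yields K_{5} as a minor, and since treewidth is minor-monotone, tw(G) ≥ tw(K_{5}) = 4. Combining the bounds, tw(G) = 4.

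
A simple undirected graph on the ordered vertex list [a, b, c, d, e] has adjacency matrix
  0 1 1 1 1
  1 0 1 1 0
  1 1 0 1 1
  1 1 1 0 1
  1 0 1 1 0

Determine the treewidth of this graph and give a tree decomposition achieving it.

Every bag has size at most 4, so the width is 4 − 1 = 3 and tw(G) ≤ 3. Conversely, {a, c, d, e} is a clique of size 4, and the vertices of any clique must share a bag in every tree decomposition; so some bag has ≥ 4 vertices and tw(G) ≥ 3. Hence tw(G) = 3 exactly.

Treewidth 3.
One such decomposition:
Bags: B1 = {a, b, c, d}  B2 = {a, c, d, e}
Tree: B1–B2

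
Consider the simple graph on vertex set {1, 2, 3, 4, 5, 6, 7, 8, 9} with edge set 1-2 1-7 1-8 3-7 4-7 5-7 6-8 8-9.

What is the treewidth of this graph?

1

A width-1 tree decomposition is:
Bags: B1 = {1, 7}  B2 = {1, 8}  B3 = {1, 2}  B4 = {5, 7}  B5 = {8, 9}  B6 = {3, 7}  B7 = {6, 8}  B8 = {4, 7}
Tree: B1–B2, B2–B3, B1–B4, B2–B5, B1–B6, B2–B7, B6–B8
Each bag holds 2 vertices, so the decomposition has width 1, which upper-bounds the treewidth. G has an edge, so its treewidth is at least 1. Combining the bounds, tw(G) = 1.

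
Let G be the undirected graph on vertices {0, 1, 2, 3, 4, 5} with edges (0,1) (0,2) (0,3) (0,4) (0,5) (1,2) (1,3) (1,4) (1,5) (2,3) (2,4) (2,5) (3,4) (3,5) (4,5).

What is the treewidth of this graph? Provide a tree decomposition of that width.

Treewidth 5.
One such decomposition:
Bags: B1 = {0, 1, 2, 3, 4, 5}
Tree: (single bag)

With just one bag of size 6, the width is 6 − 1 = 5, so tw(G) ≤ 5. For the lower bound, the 6 vertices {0, 1, 2, 3, 4, 5} are pairwise adjacent, and any tree decomposition puts a clique entirely inside one bag — forcing width ≥ 5. Therefore the treewidth is 5.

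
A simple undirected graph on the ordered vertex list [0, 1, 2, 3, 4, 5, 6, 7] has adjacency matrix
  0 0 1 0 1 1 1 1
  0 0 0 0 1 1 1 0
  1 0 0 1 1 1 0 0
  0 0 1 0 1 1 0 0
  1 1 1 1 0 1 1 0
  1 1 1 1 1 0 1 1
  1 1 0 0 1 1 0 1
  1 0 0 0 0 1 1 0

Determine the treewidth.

A width-3 tree decomposition is:
Bags: B1 = {1, 4, 5, 6}  B2 = {0, 4, 5, 6}  B3 = {0, 2, 4, 5}  B4 = {2, 3, 4, 5}  B5 = {0, 5, 6, 7}
Tree: B1–B2, B2–B3, B3–B4, B2–B5
The largest bag has 4 vertices, giving width 3; this decomposition certifies tw(G) ≤ 3. On the other hand G contains the 4-clique {0, 2, 4, 5}. A clique must lie in a single bag of any decomposition, so no decomposition can have width below 3. Combining the bounds, tw(G) = 3.

3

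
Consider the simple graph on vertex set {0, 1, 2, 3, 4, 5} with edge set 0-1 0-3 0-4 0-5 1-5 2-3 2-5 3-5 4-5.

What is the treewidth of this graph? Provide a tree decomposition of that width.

Every bag has size at most 3, so the width is 3 − 1 = 2 and tw(G) ≤ 2. For the lower bound, the 3 vertices {0, 1, 5} are pairwise adjacent, and any tree decomposition puts a clique entirely inside one bag — forcing width ≥ 2. The upper and lower bounds meet at 2, so that is the treewidth.

Treewidth 2.
One optimal decomposition is:
Bags: B1 = {0, 1, 5}  B2 = {0, 3, 5}  B3 = {2, 3, 5}  B4 = {0, 4, 5}
Tree: B1–B2, B2–B3, B2–B4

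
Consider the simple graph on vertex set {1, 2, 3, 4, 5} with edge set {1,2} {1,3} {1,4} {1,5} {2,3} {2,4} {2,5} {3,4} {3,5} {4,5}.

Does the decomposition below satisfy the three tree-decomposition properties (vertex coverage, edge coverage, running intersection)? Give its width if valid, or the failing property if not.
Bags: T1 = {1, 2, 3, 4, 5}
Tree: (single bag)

Yes; width 4.

Vertex coverage: the bags together contain {1, 2, 3, 4, 5}, the full vertex set. Edge coverage: each edge of G has both endpoints in at least one bag. Running intersection: for every vertex, the bags containing it form a connected subtree. All three properties hold, so this is a valid tree decomposition of width max|bag| − 1 = 4, and hence tw(G) ≤ 4.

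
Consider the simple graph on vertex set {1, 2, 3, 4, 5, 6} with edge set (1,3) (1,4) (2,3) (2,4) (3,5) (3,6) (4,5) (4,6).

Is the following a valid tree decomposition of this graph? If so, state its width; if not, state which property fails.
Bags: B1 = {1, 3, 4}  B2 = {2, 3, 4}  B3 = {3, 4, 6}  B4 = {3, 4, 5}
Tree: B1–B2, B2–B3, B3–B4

Checking the three conditions: (i) the bags cover all of {1, 2, 3, 4, 5, 6}; (ii) for each edge, some bag contains both endpoints; (iii) the bags containing any fixed vertex form a subtree. All hold, so the decomposition is valid with width 3 − 1 = 2.

Yes; width 2.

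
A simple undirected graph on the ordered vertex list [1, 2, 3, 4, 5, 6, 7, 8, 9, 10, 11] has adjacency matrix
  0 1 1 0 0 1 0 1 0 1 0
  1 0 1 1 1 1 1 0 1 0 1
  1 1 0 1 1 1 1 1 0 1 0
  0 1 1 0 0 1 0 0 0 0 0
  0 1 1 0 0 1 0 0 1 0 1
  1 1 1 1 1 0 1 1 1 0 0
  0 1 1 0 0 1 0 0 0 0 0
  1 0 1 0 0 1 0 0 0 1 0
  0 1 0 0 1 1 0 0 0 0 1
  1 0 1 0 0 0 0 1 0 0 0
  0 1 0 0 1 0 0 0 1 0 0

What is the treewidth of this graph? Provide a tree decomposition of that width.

Treewidth 3.
One optimal decomposition is:
Bags: B1 = {2, 3, 5, 6}  B2 = {2, 5, 6, 9}  B3 = {1, 2, 3, 6}  B4 = {2, 3, 4, 6}  B5 = {2, 3, 6, 7}  B6 = {2, 5, 9, 11}  B7 = {1, 3, 6, 8}  B8 = {1, 3, 8, 10}
Tree: B1–B2, B1–B3, B1–B4, B3–B5, B2–B6, B3–B7, B7–B8

The largest bag has 4 vertices, giving width 3; this decomposition certifies tw(G) ≤ 3. On the other hand G contains the 4-clique {1, 3, 8, 10}. A clique must lie in a single bag of any decomposition, so no decomposition can have width below 3. Therefore the treewidth is 3.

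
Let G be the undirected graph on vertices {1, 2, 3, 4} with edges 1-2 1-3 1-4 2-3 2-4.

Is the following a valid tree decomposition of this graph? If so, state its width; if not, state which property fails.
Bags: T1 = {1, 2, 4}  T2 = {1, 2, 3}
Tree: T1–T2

Yes; width 2.

Vertex coverage: the bags together contain {1, 2, 3, 4}, the full vertex set. Edge coverage: each edge of G has both endpoints in at least one bag. Running intersection: for every vertex, the bags containing it form a connected subtree. All three properties hold, so this is a valid tree decomposition of width max|bag| − 1 = 2, and hence tw(G) ≤ 2.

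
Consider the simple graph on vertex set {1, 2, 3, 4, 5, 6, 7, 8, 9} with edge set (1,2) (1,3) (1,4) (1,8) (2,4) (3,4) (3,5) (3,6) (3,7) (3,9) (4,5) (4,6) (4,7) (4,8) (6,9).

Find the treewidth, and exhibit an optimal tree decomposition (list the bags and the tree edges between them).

Treewidth 2.
One such decomposition:
Bags: B1 = {3, 4, 6}  B2 = {1, 3, 4}  B3 = {3, 4, 7}  B4 = {1, 2, 4}  B5 = {3, 4, 5}  B6 = {3, 6, 9}  B7 = {1, 4, 8}
Tree: B1–B2, B2–B3, B2–B4, B2–B5, B1–B6, B4–B7

The largest bag has 3 vertices, giving width 2; this decomposition certifies tw(G) ≤ 2. On the other hand G contains the 3-clique {3, 6, 9}. A clique must lie in a single bag of any decomposition, so no decomposition can have width below 2. Combining the bounds, tw(G) = 2.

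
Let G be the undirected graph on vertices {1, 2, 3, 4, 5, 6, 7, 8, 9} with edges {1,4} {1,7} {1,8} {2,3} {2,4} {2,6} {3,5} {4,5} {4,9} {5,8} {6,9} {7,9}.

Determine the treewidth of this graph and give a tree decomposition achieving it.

Treewidth 3.
One optimal decomposition is:
Bags: B1 = {1, 7, 8, 9}  B2 = {1, 4, 8, 9}  B3 = {4, 5, 8, 9}  B4 = {4, 5, 6, 9}  B5 = {2, 4, 5, 6}  B6 = {2, 3, 5, 6}
Tree: B1–B2, B2–B3, B3–B4, B4–B5, B5–B6

Each bag holds 4 vertices, so the decomposition has width 3, which upper-bounds the treewidth. For the lower bound: the 4 vertex sets {1,7,8}, {9}, {4}, {2,3,5,6} are disjoint, each induces a connected subgraph, and every pair is joined by at least one edge of G. Contracting each set to a single vertex therefore yields K_{4} as a minor, and since treewidth is minor-monotone, tw(G) ≥ tw(K_{4}) = 3. Combining the bounds, tw(G) = 3.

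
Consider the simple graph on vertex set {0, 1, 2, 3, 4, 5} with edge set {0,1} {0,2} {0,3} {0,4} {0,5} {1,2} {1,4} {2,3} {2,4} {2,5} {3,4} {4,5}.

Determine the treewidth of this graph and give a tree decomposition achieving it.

Treewidth 3.
One such decomposition:
Bags: B1 = {0, 1, 2, 4}  B2 = {0, 2, 3, 4}  B3 = {0, 2, 4, 5}
Tree: B1–B2, B2–B3

Every bag has size at most 4, so the width is 4 − 1 = 3 and tw(G) ≤ 3. For the lower bound, the 4 vertices {0, 1, 2, 4} are pairwise adjacent, and any tree decomposition puts a clique entirely inside one bag — forcing width ≥ 3. Combining the bounds, tw(G) = 3.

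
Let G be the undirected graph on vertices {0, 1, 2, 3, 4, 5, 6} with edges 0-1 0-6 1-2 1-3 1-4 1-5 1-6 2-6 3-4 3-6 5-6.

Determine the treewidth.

A width-2 tree decomposition is:
Bags: B1 = {1, 2, 6}  B2 = {1, 3, 6}  B3 = {1, 3, 4}  B4 = {1, 5, 6}  B5 = {0, 1, 6}
Tree: B1–B2, B2–B3, B2–B4, B2–B5
Each bag holds 3 vertices, so the decomposition has width 2, which upper-bounds the treewidth. For the lower bound, the 3 vertices {1, 3, 4} are pairwise adjacent, and any tree decomposition puts a clique entirely inside one bag — forcing width ≥ 2. Hence tw(G) = 2 exactly.

2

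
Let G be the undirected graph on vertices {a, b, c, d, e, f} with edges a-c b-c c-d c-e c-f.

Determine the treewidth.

1

A width-1 tree decomposition is:
Bags: B1 = {a, c}  B2 = {b, c}  B3 = {c, e}  B4 = {c, d}  B5 = {c, f}
Tree: B1–B2, B2–B3, B3–B4, B3–B5
Each bag holds 2 vertices, so the decomposition has width 1, which upper-bounds the treewidth. Any graph with an edge has treewidth ≥ 1, and G has the edge a–c. Therefore the treewidth is 1.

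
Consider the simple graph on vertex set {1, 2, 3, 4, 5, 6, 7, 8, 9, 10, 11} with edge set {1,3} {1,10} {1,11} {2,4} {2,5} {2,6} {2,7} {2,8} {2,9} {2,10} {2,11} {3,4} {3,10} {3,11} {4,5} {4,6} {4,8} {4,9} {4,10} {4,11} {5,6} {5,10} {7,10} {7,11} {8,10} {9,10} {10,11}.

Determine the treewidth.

3

A width-3 tree decomposition is:
Bags: B1 = {2, 4, 10, 11}  B2 = {3, 4, 10, 11}  B3 = {2, 4, 5, 10}  B4 = {2, 4, 5, 6}  B5 = {1, 3, 10, 11}  B6 = {2, 4, 9, 10}  B7 = {2, 4, 8, 10}  B8 = {2, 7, 10, 11}
Tree: B1–B2, B1–B3, B3–B4, B2–B5, B3–B6, B6–B7, B1–B8
Every bag has size at most 4, so the width is 4 − 1 = 3 and tw(G) ≤ 3. For the lower bound, the 4 vertices {1, 3, 10, 11} are pairwise adjacent, and any tree decomposition puts a clique entirely inside one bag — forcing width ≥ 3. Combining the bounds, tw(G) = 3.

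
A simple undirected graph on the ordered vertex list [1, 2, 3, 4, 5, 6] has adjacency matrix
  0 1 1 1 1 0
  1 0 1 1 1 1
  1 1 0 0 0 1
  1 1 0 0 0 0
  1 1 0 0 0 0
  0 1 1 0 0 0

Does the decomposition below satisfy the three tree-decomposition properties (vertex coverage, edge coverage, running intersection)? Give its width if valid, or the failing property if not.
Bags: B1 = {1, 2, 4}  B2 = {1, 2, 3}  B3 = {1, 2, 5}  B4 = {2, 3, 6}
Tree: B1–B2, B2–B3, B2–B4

Vertex coverage: the bags together contain {1, 2, 3, 4, 5, 6}, the full vertex set. Edge coverage: each edge of G has both endpoints in at least one bag. Running intersection: for every vertex, the bags containing it form a connected subtree. All three properties hold, so this is a valid tree decomposition of width max|bag| − 1 = 2, and hence tw(G) ≤ 2.

Yes; width 2.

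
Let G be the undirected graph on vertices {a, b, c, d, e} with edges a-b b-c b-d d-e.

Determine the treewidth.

1

A width-1 tree decomposition is:
Bags: B1 = {b, d}  B2 = {b, c}  B3 = {a, b}  B4 = {d, e}
Tree: B1–B2, B2–B3, B1–B4
The largest bag has 2 vertices, giving width 1; this decomposition certifies tw(G) ≤ 1. Since G has at least one edge (e.g. b–d), it is not an edgeless graph, so tw(G) ≥ 1. The upper and lower bounds meet at 1, so that is the treewidth.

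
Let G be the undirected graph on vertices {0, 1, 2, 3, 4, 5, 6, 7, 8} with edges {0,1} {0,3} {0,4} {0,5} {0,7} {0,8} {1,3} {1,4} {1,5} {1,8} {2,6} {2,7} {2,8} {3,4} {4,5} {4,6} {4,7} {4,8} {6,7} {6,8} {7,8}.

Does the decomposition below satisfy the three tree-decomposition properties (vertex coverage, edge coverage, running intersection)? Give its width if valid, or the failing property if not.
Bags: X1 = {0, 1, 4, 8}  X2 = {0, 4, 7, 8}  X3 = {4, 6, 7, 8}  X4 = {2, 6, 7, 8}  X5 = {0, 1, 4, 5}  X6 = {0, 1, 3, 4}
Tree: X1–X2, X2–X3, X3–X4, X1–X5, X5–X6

Checking the three conditions: (i) the bags cover all of {0, 1, 2, 3, 4, 5, 6, 7, 8}; (ii) for each edge, some bag contains both endpoints; (iii) the bags containing any fixed vertex form a subtree. All hold, so the decomposition is valid with width 4 − 1 = 3.

Yes; width 3.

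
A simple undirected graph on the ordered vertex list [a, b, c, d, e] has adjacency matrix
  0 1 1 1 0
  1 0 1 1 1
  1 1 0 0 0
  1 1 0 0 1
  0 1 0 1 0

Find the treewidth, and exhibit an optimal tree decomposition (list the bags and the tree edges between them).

Each bag holds 3 vertices, so the decomposition has width 2, which upper-bounds the treewidth. For the lower bound, the 3 vertices {b, d, e} are pairwise adjacent, and any tree decomposition puts a clique entirely inside one bag — forcing width ≥ 2. Combining the bounds, tw(G) = 2.

Treewidth 2.
One such decomposition:
Bags: B1 = {a, b, d}  B2 = {b, d, e}  B3 = {a, b, c}
Tree: B1–B2, B1–B3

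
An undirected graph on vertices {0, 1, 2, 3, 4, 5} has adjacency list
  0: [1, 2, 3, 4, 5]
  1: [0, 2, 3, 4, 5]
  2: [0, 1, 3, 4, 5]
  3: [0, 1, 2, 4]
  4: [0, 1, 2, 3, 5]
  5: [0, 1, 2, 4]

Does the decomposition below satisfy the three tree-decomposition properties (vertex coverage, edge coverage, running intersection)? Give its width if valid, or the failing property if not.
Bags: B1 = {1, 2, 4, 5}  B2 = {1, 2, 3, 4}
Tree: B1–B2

A tree decomposition must satisfy three properties: every vertex lies in some bag; for every edge, both endpoints lie together in some bag; and for every vertex, the bags containing it form a connected subtree. Here vertex 0 appears in no bag, so the decomposition is invalid.

No — vertex 0 appears in no bag.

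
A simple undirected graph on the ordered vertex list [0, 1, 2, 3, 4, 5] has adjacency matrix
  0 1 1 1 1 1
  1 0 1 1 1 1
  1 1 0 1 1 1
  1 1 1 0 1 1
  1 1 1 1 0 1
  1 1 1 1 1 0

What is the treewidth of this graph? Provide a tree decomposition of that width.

Treewidth 5.
One optimal decomposition is:
Bags: B1 = {0, 1, 2, 3, 4, 5}
Tree: (single bag)

A single bag containing all 6 vertices is trivially a valid decomposition of width 5. For the lower bound, the 6 vertices {0, 1, 2, 3, 4, 5} are pairwise adjacent, and any tree decomposition puts a clique entirely inside one bag — forcing width ≥ 5. Combining the bounds, tw(G) = 5.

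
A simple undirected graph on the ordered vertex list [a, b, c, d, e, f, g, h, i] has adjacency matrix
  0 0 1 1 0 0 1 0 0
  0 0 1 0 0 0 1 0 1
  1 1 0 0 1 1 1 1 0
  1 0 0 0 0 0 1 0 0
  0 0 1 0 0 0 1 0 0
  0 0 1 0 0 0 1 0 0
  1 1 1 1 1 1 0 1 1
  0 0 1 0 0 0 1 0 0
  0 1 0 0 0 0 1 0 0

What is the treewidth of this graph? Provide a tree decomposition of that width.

Treewidth 2.
One such decomposition:
Bags: B1 = {c, g, h}  B2 = {b, c, g}  B3 = {c, f, g}  B4 = {b, g, i}  B5 = {c, e, g}  B6 = {a, c, g}  B7 = {a, d, g}
Tree: B1–B2, B2–B3, B2–B4, B2–B5, B3–B6, B6–B7

Every bag has size at most 3, so the width is 3 − 1 = 2 and tw(G) ≤ 2. On the other hand G contains the 3-clique {a, d, g}. A clique must lie in a single bag of any decomposition, so no decomposition can have width below 2. Combining the bounds, tw(G) = 2.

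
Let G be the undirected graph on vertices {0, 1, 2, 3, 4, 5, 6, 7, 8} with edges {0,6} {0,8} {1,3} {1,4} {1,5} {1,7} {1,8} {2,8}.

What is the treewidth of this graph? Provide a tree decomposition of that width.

Treewidth 1.
One optimal decomposition is:
Bags: B1 = {1, 4}  B2 = {1, 5}  B3 = {1, 8}  B4 = {0, 8}  B5 = {1, 3}  B6 = {0, 6}  B7 = {2, 8}  B8 = {1, 7}
Tree: B1–B2, B1–B3, B3–B4, B2–B5, B4–B6, B4–B7, B3–B8

Every bag has size at most 2, so the width is 2 − 1 = 1 and tw(G) ≤ 1. Any graph with an edge has treewidth ≥ 1, and G has the edge 4–1. Therefore the treewidth is 1.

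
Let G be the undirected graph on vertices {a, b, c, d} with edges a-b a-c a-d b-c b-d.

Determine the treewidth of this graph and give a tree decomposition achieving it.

Treewidth 2.
Bags: B1 = {a, b, c}  B2 = {a, b, d}
Tree: B1–B2

Every bag has size at most 3, so the width is 3 − 1 = 2 and tw(G) ≤ 2. Conversely, {a, b, d} is a clique of size 3, and the vertices of any clique must share a bag in every tree decomposition; so some bag has ≥ 3 vertices and tw(G) ≥ 2. Hence tw(G) = 2 exactly.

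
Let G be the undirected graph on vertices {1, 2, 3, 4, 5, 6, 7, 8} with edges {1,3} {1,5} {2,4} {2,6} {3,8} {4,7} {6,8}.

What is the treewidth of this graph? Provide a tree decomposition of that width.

Each bag holds 2 vertices, so the decomposition has width 1, which upper-bounds the treewidth. Since G has at least one edge (e.g. 7–4), it is not an edgeless graph, so tw(G) ≥ 1. The upper and lower bounds meet at 1, so that is the treewidth.

Treewidth 1.
One such decomposition:
Bags: B1 = {4, 7}  B2 = {2, 4}  B3 = {2, 6}  B4 = {6, 8}  B5 = {3, 8}  B6 = {1, 3}  B7 = {1, 5}
Tree: B1–B2, B2–B3, B3–B4, B4–B5, B5–B6, B6–B7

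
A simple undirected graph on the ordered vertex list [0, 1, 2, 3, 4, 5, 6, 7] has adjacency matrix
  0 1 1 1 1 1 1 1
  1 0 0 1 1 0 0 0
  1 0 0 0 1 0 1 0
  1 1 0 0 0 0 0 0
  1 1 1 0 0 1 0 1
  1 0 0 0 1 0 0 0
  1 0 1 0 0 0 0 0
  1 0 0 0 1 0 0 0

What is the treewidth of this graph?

A width-2 tree decomposition is:
Bags: B1 = {0, 2, 4}  B2 = {0, 1, 4}  B3 = {0, 4, 7}  B4 = {0, 4, 5}  B5 = {0, 1, 3}  B6 = {0, 2, 6}
Tree: B1–B2, B2–B3, B3–B4, B2–B5, B1–B6
Every bag has size at most 3, so the width is 3 − 1 = 2 and tw(G) ≤ 2. Conversely, {0, 1, 3} is a clique of size 3, and the vertices of any clique must share a bag in every tree decomposition; so some bag has ≥ 3 vertices and tw(G) ≥ 2. The upper and lower bounds meet at 2, so that is the treewidth.

2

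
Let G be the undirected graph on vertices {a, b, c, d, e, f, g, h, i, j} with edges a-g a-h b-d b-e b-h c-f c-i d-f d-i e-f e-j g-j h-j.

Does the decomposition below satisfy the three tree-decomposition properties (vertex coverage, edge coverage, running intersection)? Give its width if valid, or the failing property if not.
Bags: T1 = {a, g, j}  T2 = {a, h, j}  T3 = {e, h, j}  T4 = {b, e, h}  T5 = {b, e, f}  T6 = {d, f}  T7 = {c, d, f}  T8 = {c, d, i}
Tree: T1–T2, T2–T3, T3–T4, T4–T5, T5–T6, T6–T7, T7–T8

No — edge (b,d) lies in no bag.

A tree decomposition must satisfy three properties: every vertex lies in some bag; for every edge, both endpoints lie together in some bag; and for every vertex, the bags containing it form a connected subtree. Here edge (b,d) lies in no bag, so the decomposition is invalid.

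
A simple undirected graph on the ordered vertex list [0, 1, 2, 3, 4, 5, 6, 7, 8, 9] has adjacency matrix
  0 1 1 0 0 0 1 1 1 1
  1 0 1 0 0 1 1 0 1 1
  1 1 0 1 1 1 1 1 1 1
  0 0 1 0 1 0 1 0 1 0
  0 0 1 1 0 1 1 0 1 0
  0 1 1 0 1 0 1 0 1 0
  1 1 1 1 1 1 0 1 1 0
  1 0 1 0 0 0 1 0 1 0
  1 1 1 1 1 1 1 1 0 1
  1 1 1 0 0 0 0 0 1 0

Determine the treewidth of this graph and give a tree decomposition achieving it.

The largest bag has 5 vertices, giving width 4; this decomposition certifies tw(G) ≤ 4. Conversely, {0, 1, 2, 8, 9} is a clique of size 5, and the vertices of any clique must share a bag in every tree decomposition; so some bag has ≥ 5 vertices and tw(G) ≥ 4. Therefore the treewidth is 4.

Treewidth 4.
Bags: B1 = {2, 3, 4, 6, 8}  B2 = {2, 4, 5, 6, 8}  B3 = {1, 2, 5, 6, 8}  B4 = {0, 1, 2, 6, 8}  B5 = {0, 2, 6, 7, 8}  B6 = {0, 1, 2, 8, 9}
Tree: B1–B2, B2–B3, B3–B4, B4–B5, B4–B6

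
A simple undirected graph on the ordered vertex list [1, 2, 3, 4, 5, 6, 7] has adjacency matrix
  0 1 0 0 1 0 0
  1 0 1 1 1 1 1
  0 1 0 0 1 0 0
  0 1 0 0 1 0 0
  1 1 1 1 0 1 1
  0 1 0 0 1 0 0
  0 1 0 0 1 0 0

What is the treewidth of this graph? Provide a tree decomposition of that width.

Treewidth 2.
One optimal decomposition is:
Bags: B1 = {1, 2, 5}  B2 = {2, 5, 6}  B3 = {2, 3, 5}  B4 = {2, 4, 5}  B5 = {2, 5, 7}
Tree: B1–B2, B1–B3, B3–B4, B1–B5

Every bag has size at most 3, so the width is 3 − 1 = 2 and tw(G) ≤ 2. On the other hand G contains the 3-clique {1, 2, 5}. A clique must lie in a single bag of any decomposition, so no decomposition can have width below 2. Therefore the treewidth is 2.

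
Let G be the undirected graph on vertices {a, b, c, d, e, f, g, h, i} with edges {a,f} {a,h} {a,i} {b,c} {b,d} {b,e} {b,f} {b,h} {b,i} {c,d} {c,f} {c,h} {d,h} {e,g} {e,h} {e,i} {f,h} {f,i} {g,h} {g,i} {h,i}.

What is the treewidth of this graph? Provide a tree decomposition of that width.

Treewidth 3.
Bags: B1 = {b, f, h, i}  B2 = {b, e, h, i}  B3 = {e, g, h, i}  B4 = {b, c, f, h}  B5 = {a, f, h, i}  B6 = {b, c, d, h}
Tree: B1–B2, B2–B3, B1–B4, B1–B5, B4–B6

Every bag has size at most 4, so the width is 4 − 1 = 3 and tw(G) ≤ 3. For the lower bound, the 4 vertices {e, g, h, i} are pairwise adjacent, and any tree decomposition puts a clique entirely inside one bag — forcing width ≥ 3. Therefore the treewidth is 3.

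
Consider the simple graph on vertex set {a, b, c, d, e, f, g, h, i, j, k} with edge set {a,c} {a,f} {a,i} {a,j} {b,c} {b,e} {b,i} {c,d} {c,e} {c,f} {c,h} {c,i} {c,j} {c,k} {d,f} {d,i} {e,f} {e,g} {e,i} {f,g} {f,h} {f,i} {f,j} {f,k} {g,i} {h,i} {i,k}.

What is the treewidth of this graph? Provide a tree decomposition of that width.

Treewidth 3.
One such decomposition:
Bags: B1 = {a, c, f, i}  B2 = {c, d, f, i}  B3 = {c, e, f, i}  B4 = {a, c, f, j}  B5 = {e, f, g, i}  B6 = {c, f, h, i}  B7 = {c, f, i, k}  B8 = {b, c, e, i}
Tree: B1–B2, B2–B3, B1–B4, B3–B5, B2–B6, B3–B7, B3–B8

Each bag holds 4 vertices, so the decomposition has width 3, which upper-bounds the treewidth. On the other hand G contains the 4-clique {a, c, f, j}. A clique must lie in a single bag of any decomposition, so no decomposition can have width below 3. Combining the bounds, tw(G) = 3.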